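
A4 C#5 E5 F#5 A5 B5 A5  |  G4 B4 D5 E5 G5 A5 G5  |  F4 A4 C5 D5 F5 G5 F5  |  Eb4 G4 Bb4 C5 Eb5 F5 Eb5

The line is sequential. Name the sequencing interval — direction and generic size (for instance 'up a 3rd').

Taking 7-note groups, the heads are A4, G4, F4, Eb4: the pattern moves down a 2nd.
A4 to G4 is down a 2nd.

down a 2nd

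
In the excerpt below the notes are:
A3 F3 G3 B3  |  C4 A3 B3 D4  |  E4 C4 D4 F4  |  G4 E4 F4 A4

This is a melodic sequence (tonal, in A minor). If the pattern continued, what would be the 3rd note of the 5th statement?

Grouping in 4s, the 3rd note of each cell is G3, B3, D4, F4.
Each moves up a 3rd; the next is A4.

A4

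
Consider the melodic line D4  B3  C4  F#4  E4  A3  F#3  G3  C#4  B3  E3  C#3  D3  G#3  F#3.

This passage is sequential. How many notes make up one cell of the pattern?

5

Try groups of 5 (3 cells in 15 notes):
D4 B3 C4 F#4 E4 | A3 F#3 G3 C#4 B3 | E3 C#3 D3 G#3 F#3
That's a consistent down a 4th shift per cell, and no other grouping gives one.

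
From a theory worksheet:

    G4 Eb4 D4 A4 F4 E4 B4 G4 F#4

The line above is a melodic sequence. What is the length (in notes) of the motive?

9 notes total. Splitting into 3 groups of 3:
G4 Eb4 D4 | A4 F4 E4 | B4 G4 F#4
That's a consistent up a 2nd shift per cell, and no other grouping gives one.

3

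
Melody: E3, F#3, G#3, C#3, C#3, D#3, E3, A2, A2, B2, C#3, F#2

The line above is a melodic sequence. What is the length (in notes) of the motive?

4

There are 12 notes; a 4-note unit gives 3 cells:
E3 F#3 G#3 C#3 | C#3 D#3 E3 A2 | A2 B2 C#3 F#2
Each cell is the previous one down a 3rd — so the unit is 4 notes.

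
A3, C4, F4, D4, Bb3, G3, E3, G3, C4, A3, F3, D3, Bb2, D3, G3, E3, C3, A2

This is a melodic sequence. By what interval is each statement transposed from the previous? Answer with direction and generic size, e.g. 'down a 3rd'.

down a 4th

With a 6-note motive the entries are A3, E3, Bb2, each down a 4th from the previous.
From A3 to E3: down a 4th.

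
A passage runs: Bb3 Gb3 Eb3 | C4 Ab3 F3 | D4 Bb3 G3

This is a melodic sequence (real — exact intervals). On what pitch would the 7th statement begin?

A#4

Taking 3-note groups, the heads are Bb3, C4, D4: the pattern moves up a 2nd.
Continuing: E4 → F#4 → G#4 → A#4. Statement 7 starts on A#4.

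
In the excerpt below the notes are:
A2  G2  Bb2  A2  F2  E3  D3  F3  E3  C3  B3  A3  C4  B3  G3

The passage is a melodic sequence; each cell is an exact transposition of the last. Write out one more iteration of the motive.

With a 5-note motive the entries are A2, E3, B3, each up a 5th from the previous.
So cell 4 is F#4 E4 G4 F#4 D4.

F#4 E4 G4 F#4 D4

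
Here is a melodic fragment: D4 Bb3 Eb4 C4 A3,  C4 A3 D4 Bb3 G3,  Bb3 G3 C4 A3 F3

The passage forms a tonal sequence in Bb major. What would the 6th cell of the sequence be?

F3 D3 G3 Eb3 C3

Taking 5-note groups, the heads are D4, C4, Bb3: the pattern moves down a 2nd.
Continuing the starts: A3 → G3 → F3.
From F3 the diatonic shape gives F3 D3 G3 Eb3 C3.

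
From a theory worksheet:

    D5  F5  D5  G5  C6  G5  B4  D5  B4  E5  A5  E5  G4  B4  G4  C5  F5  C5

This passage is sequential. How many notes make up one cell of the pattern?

6

There are 18 notes; a 6-note unit gives 3 cells:
D5 F5 D5 G5 C6 G5 | B4 D5 B4 E5 A5 E5 | G4 B4 G4 C5 F5 C5
That's a consistent down a 3rd shift per cell, and no other grouping gives one.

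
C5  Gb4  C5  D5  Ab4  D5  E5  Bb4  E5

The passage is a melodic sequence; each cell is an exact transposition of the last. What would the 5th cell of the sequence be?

G#5 D5 G#5

Unit = 3 notes; the statements start on C5, D5, E5, moving up a 2nd each time.
Carrying on: F#5 → G#5.
From G#5 the exact shape gives G#5 D5 G#5.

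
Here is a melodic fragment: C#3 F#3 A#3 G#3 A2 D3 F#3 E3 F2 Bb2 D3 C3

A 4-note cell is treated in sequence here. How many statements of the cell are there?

3

12 notes in groups of 4 gives 12/4 = 3 statements.
Starts: C#3, A2, F2 — each down a 3rd.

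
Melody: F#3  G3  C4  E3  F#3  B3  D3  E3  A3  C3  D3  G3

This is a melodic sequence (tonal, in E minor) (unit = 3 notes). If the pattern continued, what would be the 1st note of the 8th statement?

The unit is 3 notes. Position-1 pitches of the 4 shown cells: F#3, E3, D3, C3.
Carrying that down a 2nd forward: B2 → A2 → G2 → F#2.

F#2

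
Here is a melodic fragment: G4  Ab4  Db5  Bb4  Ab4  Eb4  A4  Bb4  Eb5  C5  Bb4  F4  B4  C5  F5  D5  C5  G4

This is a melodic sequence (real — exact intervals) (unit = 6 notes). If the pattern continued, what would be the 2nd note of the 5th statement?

Grouping in 6s, the 2nd note of each cell is Ab4, Bb4, C5.
Extending up a 2nd: D5 → E5.

E5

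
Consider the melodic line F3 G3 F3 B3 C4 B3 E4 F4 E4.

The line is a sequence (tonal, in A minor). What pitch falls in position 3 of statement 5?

Grouping in 3s, the 3rd note of each cell is F3, B3, E4.
Carrying that up a 4th forward: A4 → D5.

D5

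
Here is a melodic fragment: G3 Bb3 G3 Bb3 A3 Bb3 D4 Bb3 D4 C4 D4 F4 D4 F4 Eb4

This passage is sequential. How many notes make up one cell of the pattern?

15 notes total. Splitting into 3 groups of 5:
G3 Bb3 G3 Bb3 A3 | Bb3 D4 Bb3 D4 C4 | D4 F4 D4 F4 Eb4
Each cell is the previous one up a 3rd — so the unit is 5 notes.

5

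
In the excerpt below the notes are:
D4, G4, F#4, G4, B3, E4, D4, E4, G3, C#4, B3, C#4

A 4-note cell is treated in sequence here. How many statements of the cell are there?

3

12 notes in groups of 4 gives 12/4 = 3 statements.
Starts: D4, B3, G3 — each down a 3rd.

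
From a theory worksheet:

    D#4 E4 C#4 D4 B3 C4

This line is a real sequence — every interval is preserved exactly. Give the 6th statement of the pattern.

F3 Gb3

Unit = 2 notes; the statements start on D#4, C#4, B3, moving down a 2nd each time.
Extending down a 2nd: A3 → G3 → F3.
So cell 6 is F3 Gb3.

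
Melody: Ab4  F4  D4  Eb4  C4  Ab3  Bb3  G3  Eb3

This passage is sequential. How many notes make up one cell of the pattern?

3

9 notes total. Splitting into 3 groups of 3:
Ab4 F4 D4 | Eb4 C4 Ab3 | Bb3 G3 Eb3
Every group is a transposition down a 4th of the one before; no shorter unit works.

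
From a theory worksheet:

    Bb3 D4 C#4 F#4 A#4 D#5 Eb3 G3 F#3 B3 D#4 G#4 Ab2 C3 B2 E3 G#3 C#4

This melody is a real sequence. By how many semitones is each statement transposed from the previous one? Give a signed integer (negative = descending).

-7

The 6-note cells begin on Bb3, Eb3, Ab2 — each down a 5th from the last.
Counting half-steps from Bb3 to Eb3: -7.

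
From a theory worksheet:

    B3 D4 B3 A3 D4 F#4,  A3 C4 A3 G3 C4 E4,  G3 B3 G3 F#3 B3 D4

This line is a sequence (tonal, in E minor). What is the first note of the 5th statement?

Taking 6-note groups, the heads are B3, A3, G3: the pattern moves down a 2nd.
Continuing: F#3 → E3. Statement 5 starts on E3.

E3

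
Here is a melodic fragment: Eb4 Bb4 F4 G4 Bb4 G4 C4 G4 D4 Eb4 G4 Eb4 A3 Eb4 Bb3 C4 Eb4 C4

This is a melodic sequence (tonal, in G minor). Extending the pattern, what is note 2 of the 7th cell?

D3

The unit is 6 notes. Position-2 pitches of the 3 shown cells: Bb4, G4, Eb4.
Each moves down a 3rd. Continuing: C4 → A3 → F3 → D3.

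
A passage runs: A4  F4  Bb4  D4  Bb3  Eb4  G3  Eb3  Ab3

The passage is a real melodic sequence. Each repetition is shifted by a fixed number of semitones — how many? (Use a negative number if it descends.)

-7

The 3-note cells begin on A4, D4, G3 — each down a 5th from the last.
Counting half-steps from A4 to D4: -7.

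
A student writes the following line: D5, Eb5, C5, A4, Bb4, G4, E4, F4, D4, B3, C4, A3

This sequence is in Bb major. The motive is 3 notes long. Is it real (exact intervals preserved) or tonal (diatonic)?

real

Each cell has the same semitone pattern (1, -3) — intervals are preserved exactly.
And E4 lies outside Bb major, so the sequence is real rather than tonal.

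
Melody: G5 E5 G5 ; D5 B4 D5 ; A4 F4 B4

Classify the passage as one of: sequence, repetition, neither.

neither

Note 3 of cell 3 is B4; if this were a sequence it would be A4. No unit length gives a consistent transposition pattern.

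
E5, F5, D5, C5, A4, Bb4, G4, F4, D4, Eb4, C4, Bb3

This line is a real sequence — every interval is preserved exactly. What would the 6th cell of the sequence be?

F2 Gb2 Eb2 Db2

With a 4-note motive the entries are E5, A4, D4, each down a 5th from the previous.
Extending down a 5th: G3 → C3 → F2.
From F2 the exact shape gives F2 Gb2 Eb2 Db2.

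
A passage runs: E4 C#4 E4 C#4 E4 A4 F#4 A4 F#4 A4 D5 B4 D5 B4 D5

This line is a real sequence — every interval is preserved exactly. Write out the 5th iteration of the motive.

C6 A5 C6 A5 C6

Taking 5-note groups, the heads are E4, A4, D5: the pattern moves up a 4th.
Carrying on: G5 → C6.
From C6 the exact shape gives C6 A5 C6 A5 C6.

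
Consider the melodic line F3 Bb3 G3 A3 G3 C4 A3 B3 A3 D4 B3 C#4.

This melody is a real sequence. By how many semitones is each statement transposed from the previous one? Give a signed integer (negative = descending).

Taking 4-note groups, the heads are F3, G3, A3: the pattern moves up a 2nd.
F3 to G3 spans +2 semitones.

2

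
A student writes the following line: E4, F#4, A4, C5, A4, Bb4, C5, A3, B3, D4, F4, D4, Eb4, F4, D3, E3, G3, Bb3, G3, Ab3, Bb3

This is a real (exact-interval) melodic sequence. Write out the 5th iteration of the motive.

C2 D2 F2 Ab2 F2 Gb2 Ab2

Taking 7-note groups, the heads are E4, A3, D3: the pattern moves down a 5th.
Extending down a 5th: G2 → C2.
So cell 5 is C2 D2 F2 Ab2 F2 Gb2 Ab2.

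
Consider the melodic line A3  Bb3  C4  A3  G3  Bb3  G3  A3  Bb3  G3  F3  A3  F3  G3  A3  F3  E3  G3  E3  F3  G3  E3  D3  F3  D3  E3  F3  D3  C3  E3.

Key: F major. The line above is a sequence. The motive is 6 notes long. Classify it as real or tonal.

Every note is diatonic to F major.
Cell 1 has +1 semitones from note 1 to 2, but cell 2 has +2 — the interval quality changes while the contour stays the same, which is the hallmark of a tonal sequence.

tonal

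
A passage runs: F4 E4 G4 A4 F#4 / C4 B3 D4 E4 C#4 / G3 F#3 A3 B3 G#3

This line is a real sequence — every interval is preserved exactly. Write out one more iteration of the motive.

D3 C#3 E3 F#3 D#3

Unit = 5 notes; the statements start on F4, C4, G3, moving down a 4th each time.
So cell 4 is D3 C#3 E3 F#3 D#3.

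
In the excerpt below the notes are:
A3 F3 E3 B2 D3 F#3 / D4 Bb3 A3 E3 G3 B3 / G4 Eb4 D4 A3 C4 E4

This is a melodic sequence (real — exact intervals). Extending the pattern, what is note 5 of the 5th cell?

The unit is 6 notes. Position-5 pitches of the 3 shown cells: D3, G3, C4.
Carrying that up a 4th forward: F4 → Bb4.

Bb4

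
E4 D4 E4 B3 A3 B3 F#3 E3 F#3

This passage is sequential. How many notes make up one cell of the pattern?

3

9 notes total. Splitting into 3 groups of 3:
E4 D4 E4 | B3 A3 B3 | F#3 E3 F#3
That's a consistent down a 4th shift per cell, and no other grouping gives one.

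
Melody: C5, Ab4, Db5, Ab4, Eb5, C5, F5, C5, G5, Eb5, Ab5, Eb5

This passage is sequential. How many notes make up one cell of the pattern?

4

Try groups of 4 (3 cells in 12 notes):
C5 Ab4 Db5 Ab4 | Eb5 C5 F5 C5 | G5 Eb5 Ab5 Eb5
Every group is a transposition up a 3rd of the one before; no shorter unit works.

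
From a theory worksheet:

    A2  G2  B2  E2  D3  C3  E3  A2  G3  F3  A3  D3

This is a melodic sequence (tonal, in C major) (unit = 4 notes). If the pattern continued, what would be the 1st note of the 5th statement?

F4

With 4-note cells, note 1 of each statement runs A2, D3, G3.
Extending up a 4th: C4 → F4.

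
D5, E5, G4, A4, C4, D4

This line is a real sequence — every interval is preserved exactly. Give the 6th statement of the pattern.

Eb2 F2

Unit = 2 notes; the statements start on D5, G4, C4, moving down a 5th each time.
Continuing the starts: F3 → Bb2 → Eb2.
Statement 6 starts on Eb2 and keeps the same exact contour: Eb2 F2.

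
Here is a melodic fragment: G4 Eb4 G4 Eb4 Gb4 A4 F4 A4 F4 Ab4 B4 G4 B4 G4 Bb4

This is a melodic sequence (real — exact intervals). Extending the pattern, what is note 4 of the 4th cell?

Grouping in 5s, the 4th note of each cell is Eb4, F4, G4.
One more up a 2nd gives A4.

A4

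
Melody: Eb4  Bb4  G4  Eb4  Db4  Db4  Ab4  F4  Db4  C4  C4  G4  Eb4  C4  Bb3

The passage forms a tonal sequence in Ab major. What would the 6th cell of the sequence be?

G3 Db4 Bb3 G3 F3

The 5-note cells begin on Eb4, Db4, C4 — each down a 2nd from the last.
Carrying on: Bb3 → Ab3 → G3.
Statement 6 starts on G3 and keeps the same diatonic contour: G3 Db4 Bb3 G3 F3.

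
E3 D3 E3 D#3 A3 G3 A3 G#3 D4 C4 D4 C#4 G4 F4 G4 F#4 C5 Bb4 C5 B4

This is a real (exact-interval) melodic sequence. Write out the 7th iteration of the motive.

Bb5 Ab5 Bb5 A5

The 4-note cells begin on E3, A3, D4, G4, C5 — each up a 4th from the last.
Extending up a 4th: F5 → Bb5.
Statement 7 starts on Bb5 and keeps the same exact contour: Bb5 Ab5 Bb5 A5.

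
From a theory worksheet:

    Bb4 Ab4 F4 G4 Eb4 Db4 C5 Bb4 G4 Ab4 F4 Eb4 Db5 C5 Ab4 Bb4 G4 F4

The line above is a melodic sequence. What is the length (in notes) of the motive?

Try groups of 6 (3 cells in 18 notes):
Bb4 Ab4 F4 G4 Eb4 Db4 | C5 Bb4 G4 Ab4 F4 Eb4 | Db5 C5 Ab4 Bb4 G4 F4
Each cell is the previous one up a 2nd — so the unit is 6 notes.

6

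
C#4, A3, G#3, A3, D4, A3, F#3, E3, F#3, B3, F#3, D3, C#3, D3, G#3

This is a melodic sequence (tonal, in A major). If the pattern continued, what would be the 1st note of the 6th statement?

Grouping in 5s, the 1st note of each cell is C#4, A3, F#3.
Each moves down a 3rd. Continuing: D3 → B2 → G#2.

G#2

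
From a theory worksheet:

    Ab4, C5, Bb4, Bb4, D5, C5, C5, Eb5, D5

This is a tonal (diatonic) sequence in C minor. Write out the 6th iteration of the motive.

Taking 3-note groups, the heads are Ab4, Bb4, C5: the pattern moves up a 2nd.
Carrying on: D5 → Eb5 → F5.
So cell 6 is F5 Ab5 G5.

F5 Ab5 G5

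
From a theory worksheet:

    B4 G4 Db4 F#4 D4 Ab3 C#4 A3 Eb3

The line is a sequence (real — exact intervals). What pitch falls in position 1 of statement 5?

The unit is 3 notes. Position-1 pitches of the 3 shown cells: B4, F#4, C#4.
Extending down a 4th: G#3 → D#3.

D#3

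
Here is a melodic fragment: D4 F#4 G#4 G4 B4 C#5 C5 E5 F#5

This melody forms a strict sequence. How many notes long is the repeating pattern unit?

3

Try groups of 3 (3 cells in 9 notes):
D4 F#4 G#4 | G4 B4 C#5 | C5 E5 F#5
Each cell is the previous one up a 4th — so the unit is 3 notes.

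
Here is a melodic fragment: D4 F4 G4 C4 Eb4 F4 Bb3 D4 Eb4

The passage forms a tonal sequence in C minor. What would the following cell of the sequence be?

Taking 3-note groups, the heads are D4, C4, Bb3: the pattern moves down a 2nd.
From Ab3 the diatonic shape gives Ab3 C4 D4.

Ab3 C4 D4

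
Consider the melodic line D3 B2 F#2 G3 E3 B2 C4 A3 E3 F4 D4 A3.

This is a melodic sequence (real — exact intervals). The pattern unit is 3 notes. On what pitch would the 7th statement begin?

With a 3-note motive the entries are D3, G3, C4, F4, each up a 4th from the previous.
Extending the heads up a 4th: Bb4 → Eb5 → Ab5.

Ab5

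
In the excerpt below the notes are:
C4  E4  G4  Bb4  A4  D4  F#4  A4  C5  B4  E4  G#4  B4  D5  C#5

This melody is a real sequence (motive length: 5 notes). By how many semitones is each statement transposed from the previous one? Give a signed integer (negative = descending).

Unit = 5 notes; the statements start on C4, D4, E4, moving up a 2nd each time.
C4 to D4 spans +2 semitones.

2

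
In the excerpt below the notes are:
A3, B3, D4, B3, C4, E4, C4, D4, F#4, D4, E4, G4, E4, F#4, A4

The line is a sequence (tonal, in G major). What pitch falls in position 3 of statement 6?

Grouping in 3s, the 3rd note of each cell is D4, E4, F#4, G4, A4.
Each moves up a 2nd; the next is B4.

B4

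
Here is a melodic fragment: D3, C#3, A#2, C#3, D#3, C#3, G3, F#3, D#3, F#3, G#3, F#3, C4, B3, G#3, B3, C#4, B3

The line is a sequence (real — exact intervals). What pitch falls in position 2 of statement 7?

Grouping in 6s, the 2nd note of each cell is C#3, F#3, B3.
Each moves up a 4th. Continuing: E4 → A4 → D5 → G5.

G5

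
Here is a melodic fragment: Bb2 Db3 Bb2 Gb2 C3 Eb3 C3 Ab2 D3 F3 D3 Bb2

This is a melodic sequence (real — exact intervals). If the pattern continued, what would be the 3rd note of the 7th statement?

Grouping in 4s, the 3rd note of each cell is Bb2, C3, D3.
Carrying that up a 2nd forward: E3 → F#3 → G#3 → A#3.

A#3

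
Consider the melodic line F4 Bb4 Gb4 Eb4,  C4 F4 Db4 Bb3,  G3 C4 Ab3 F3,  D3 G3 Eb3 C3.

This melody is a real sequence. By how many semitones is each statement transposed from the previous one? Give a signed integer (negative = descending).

-5

The 4-note cells begin on F4, C4, G3, D3 — each down a 4th from the last.
Counting half-steps from F4 to C4: -5.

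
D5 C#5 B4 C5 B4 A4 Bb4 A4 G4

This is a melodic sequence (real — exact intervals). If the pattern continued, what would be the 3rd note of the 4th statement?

F4

The unit is 3 notes. Position-3 pitches of the 3 shown cells: B4, A4, G4.
From G4, down a 2nd gives F4.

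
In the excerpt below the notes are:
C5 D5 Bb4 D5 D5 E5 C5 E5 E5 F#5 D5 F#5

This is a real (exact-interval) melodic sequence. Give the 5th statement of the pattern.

With a 4-note motive the entries are C5, D5, E5, each up a 2nd from the previous.
Continuing the starts: F#5 → G#5.
Statement 5 starts on G#5 and keeps the same exact contour: G#5 A#5 F#5 A#5.

G#5 A#5 F#5 A#5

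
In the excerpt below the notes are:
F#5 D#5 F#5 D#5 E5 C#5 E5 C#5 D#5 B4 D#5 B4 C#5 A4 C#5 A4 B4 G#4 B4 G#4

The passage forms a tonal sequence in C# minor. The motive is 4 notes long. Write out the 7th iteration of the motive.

G#4 E4 G#4 E4

Taking 4-note groups, the heads are F#5, E5, D#5, C#5, B4: the pattern moves down a 2nd.
Extending down a 2nd: A4 → G#4.
So cell 7 is G#4 E4 G#4 E4.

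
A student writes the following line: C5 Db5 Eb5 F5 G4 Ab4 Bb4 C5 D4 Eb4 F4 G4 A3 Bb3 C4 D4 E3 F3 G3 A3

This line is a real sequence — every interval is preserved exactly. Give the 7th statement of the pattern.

F#2 G2 A2 B2

Taking 4-note groups, the heads are C5, G4, D4, A3, E3: the pattern moves down a 4th.
Carrying on: B2 → F#2.
So cell 7 is F#2 G2 A2 B2.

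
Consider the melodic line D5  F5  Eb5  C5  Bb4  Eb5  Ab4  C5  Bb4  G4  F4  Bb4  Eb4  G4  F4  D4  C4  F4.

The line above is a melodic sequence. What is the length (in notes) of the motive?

18 notes total. Splitting into 3 groups of 6:
D5 F5 Eb5 C5 Bb4 Eb5 | Ab4 C5 Bb4 G4 F4 Bb4 | Eb4 G4 F4 D4 C4 F4
That's a consistent down a 4th shift per cell, and no other grouping gives one.

6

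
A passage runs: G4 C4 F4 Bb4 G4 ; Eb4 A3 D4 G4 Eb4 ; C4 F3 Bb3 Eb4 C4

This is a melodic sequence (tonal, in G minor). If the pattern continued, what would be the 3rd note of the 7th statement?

A2

Grouping in 5s, the 3rd note of each cell is F4, D4, Bb3.
Carrying that down a 3rd forward: G3 → Eb3 → C3 → A2.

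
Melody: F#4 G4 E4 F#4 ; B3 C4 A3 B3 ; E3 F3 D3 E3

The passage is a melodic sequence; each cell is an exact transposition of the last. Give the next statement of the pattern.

The 4-note cells begin on F#4, B3, E3 — each down a 5th from the last.
So cell 4 is A2 Bb2 G2 A2.

A2 Bb2 G2 A2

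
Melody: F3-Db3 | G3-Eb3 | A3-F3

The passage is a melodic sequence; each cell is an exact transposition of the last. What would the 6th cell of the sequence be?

The 2-note cells begin on F3, G3, A3 — each up a 2nd from the last.
Continuing the starts: B3 → C#4 → D#4.
From D#4 the exact shape gives D#4 B3.

D#4 B3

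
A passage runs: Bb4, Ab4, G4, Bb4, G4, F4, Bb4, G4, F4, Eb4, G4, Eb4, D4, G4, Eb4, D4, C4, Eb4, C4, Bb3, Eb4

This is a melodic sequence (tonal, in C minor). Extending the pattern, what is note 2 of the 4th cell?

Grouping in 7s, the 2nd note of each cell is Ab4, F4, D4.
From D4, down a 3rd gives Bb3.

Bb3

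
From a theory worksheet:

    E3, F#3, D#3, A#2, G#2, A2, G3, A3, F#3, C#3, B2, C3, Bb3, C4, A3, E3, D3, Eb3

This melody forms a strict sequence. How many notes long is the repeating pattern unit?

6

There are 18 notes; a 6-note unit gives 3 cells:
E3 F#3 D#3 A#2 G#2 A2 | G3 A3 F#3 C#3 B2 C3 | Bb3 C4 A3 E3 D3 Eb3
Each cell is the previous one up a 3rd — so the unit is 6 notes.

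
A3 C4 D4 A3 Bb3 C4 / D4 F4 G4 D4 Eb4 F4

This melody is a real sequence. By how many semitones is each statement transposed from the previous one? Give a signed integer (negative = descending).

5

The 6-note cells begin on A3, D4 — each up a 4th from the last.
A3→D4 is 62 − 57 = 5 semitones.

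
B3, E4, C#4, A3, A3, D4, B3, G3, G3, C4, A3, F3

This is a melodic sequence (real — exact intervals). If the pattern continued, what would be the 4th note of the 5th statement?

The unit is 4 notes. Position-4 pitches of the 3 shown cells: A3, G3, F3.
Each moves down a 2nd. Continuing: Eb3 → Db3.

Db3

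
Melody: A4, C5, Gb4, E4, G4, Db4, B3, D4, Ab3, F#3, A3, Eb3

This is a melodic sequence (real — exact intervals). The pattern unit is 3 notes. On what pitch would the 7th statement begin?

D#2

Unit = 3 notes; the statements start on A4, E4, B3, F#3, moving down a 4th each time.
Continuing: C#3 → G#2 → D#2. Statement 7 starts on D#2.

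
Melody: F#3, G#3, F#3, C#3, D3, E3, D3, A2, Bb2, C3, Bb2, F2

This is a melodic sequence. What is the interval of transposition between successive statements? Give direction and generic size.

down a 3rd

With a 4-note motive the entries are F#3, D3, Bb2, each down a 3rd from the previous.
F#3 to D3 is down a 3rd.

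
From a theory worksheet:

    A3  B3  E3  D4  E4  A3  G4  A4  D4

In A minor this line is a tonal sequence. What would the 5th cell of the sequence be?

With a 3-note motive the entries are A3, D4, G4, each up a 4th from the previous.
Continuing the starts: C5 → F5.
So cell 5 is F5 G5 C5.

F5 G5 C5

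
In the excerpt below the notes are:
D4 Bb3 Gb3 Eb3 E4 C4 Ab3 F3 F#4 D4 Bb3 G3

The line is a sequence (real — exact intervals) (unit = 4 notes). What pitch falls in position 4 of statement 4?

A3

Grouping in 4s, the 4th note of each cell is Eb3, F3, G3.
Each moves up a 2nd; the next is A3.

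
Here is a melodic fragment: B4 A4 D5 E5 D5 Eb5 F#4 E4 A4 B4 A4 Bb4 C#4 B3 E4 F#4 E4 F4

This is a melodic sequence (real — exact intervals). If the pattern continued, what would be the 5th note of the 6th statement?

Grouping in 6s, the 5th note of each cell is D5, A4, E4.
Extending down a 4th: B3 → F#3 → C#3.

C#3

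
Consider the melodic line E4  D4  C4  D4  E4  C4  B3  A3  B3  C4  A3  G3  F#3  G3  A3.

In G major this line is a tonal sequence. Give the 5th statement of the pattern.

D3 C3 B2 C3 D3

The 5-note cells begin on E4, C4, A3 — each down a 3rd from the last.
Continuing the starts: F#3 → D3.
Statement 5 starts on D3 and keeps the same diatonic contour: D3 C3 B2 C3 D3.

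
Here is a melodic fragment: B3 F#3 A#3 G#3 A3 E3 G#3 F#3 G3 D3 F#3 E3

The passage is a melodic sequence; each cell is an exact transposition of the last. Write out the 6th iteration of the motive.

With a 4-note motive the entries are B3, A3, G3, each down a 2nd from the previous.
Extending down a 2nd: F3 → Eb3 → Db3.
Statement 6 starts on Db3 and keeps the same exact contour: Db3 Ab2 C3 Bb2.

Db3 Ab2 C3 Bb2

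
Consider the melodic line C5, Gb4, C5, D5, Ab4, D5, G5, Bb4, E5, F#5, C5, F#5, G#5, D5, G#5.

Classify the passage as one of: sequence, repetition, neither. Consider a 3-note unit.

neither

Note 1 of cell 3 is G5; if this were a sequence it would be E5. No unit length gives a consistent transposition pattern.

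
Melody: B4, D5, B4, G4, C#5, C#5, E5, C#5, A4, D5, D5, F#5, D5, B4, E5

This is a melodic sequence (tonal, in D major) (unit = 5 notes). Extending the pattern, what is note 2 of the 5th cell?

A5

The unit is 5 notes. Position-2 pitches of the 3 shown cells: D5, E5, F#5.
Carrying that up a 2nd forward: G5 → A5.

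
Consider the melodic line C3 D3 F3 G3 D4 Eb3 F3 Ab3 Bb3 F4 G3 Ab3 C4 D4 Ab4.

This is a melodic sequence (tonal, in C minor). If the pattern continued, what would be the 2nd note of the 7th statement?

Bb4

Grouping in 5s, the 2nd note of each cell is D3, F3, Ab3.
Carrying that up a 3rd forward: C4 → Eb4 → G4 → Bb4.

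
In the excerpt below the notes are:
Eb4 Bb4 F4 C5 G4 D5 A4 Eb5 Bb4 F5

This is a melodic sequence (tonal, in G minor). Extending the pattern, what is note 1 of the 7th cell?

D5

The unit is 2 notes. Position-1 pitches of the 5 shown cells: Eb4, F4, G4, A4, Bb4.
Extending up a 2nd: C5 → D5.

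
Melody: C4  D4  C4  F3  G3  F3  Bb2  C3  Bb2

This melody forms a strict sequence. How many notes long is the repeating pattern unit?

3

There are 9 notes; a 3-note unit gives 3 cells:
C4 D4 C4 | F3 G3 F3 | Bb2 C3 Bb2
That's a consistent down a 5th shift per cell, and no other grouping gives one.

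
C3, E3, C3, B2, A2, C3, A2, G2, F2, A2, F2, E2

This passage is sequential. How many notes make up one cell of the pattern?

4

12 notes total. Splitting into 3 groups of 4:
C3 E3 C3 B2 | A2 C3 A2 G2 | F2 A2 F2 E2
Every group is a transposition down a 3rd of the one before; no shorter unit works.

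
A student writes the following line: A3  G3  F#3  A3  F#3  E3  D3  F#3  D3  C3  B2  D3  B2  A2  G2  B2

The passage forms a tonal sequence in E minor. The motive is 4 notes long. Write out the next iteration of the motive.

Taking 4-note groups, the heads are A3, F#3, D3, B2: the pattern moves down a 3rd.
From G2 the diatonic shape gives G2 F#2 E2 G2.

G2 F#2 E2 G2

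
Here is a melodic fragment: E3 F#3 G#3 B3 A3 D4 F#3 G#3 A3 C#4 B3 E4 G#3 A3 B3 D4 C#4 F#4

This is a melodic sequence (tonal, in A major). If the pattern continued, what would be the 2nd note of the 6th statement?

D4

The unit is 6 notes. Position-2 pitches of the 3 shown cells: F#3, G#3, A3.
Each moves up a 2nd. Continuing: B3 → C#4 → D4.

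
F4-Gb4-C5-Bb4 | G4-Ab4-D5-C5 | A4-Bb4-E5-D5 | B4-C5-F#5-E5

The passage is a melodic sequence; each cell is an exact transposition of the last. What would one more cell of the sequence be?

C#5 D5 G#5 F#5

The 4-note cells begin on F4, G4, A4, B4 — each up a 2nd from the last.
From C#5 the exact shape gives C#5 D5 G#5 F#5.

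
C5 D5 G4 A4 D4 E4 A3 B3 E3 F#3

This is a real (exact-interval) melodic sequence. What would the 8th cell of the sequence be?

C#2 D#2

With a 2-note motive the entries are C5, G4, D4, A3, E3, each down a 4th from the previous.
Extending down a 4th: B2 → F#2 → C#2.
Statement 8 starts on C#2 and keeps the same exact contour: C#2 D#2.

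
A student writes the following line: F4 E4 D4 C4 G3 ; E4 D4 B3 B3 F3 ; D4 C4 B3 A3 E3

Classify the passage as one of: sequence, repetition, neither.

Note 3 of cell 2 is B3; if this were a sequence it would be C4. No unit length gives a consistent transposition pattern.

neither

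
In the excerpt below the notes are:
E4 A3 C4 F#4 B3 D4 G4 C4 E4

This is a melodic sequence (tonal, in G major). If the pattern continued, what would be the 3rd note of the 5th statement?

G4

Grouping in 3s, the 3rd note of each cell is C4, D4, E4.
Extending up a 2nd: F#4 → G4.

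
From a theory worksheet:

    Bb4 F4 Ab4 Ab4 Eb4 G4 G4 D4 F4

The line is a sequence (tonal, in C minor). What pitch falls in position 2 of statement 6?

Ab3

The unit is 3 notes. Position-2 pitches of the 3 shown cells: F4, Eb4, D4.
Carrying that down a 2nd forward: C4 → Bb3 → Ab3.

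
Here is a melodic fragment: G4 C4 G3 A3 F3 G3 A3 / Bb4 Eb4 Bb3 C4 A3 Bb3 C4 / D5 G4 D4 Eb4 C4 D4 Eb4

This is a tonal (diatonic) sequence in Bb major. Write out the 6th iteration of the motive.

C6 F5 C5 D5 Bb4 C5 D5

Unit = 7 notes; the statements start on G4, Bb4, D5, moving up a 3rd each time.
Carrying on: F5 → A5 → C6.
From C6 the diatonic shape gives C6 F5 C5 D5 Bb4 C5 D5.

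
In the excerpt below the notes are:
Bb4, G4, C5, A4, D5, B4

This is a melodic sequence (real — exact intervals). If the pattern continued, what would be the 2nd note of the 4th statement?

C#5

The unit is 2 notes. Position-2 pitches of the 3 shown cells: G4, A4, B4.
One more up a 2nd gives C#5.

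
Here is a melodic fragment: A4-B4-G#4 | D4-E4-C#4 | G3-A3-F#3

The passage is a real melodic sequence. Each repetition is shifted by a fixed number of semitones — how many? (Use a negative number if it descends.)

Unit = 3 notes; the statements start on A4, D4, G3, moving down a 5th each time.
A4 to D4 spans -7 semitones.

-7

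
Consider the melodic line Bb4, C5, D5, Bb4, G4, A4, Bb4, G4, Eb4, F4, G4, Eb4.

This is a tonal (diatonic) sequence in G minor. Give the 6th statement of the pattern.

F3 G3 A3 F3

Unit = 4 notes; the statements start on Bb4, G4, Eb4, moving down a 3rd each time.
Extending down a 3rd: C4 → A3 → F3.
Statement 6 starts on F3 and keeps the same diatonic contour: F3 G3 A3 F3.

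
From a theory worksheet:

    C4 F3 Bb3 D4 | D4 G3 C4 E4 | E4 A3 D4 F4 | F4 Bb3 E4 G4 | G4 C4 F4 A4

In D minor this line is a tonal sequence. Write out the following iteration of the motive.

A4 D4 G4 Bb4

The 4-note cells begin on C4, D4, E4, F4, G4 — each up a 2nd from the last.
So cell 6 is A4 D4 G4 Bb4.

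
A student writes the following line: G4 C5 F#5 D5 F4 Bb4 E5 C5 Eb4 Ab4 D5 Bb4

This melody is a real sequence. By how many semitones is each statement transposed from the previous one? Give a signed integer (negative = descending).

The 4-note cells begin on G4, F4, Eb4 — each down a 2nd from the last.
G4→F4 is 65 − 67 = -2 semitones.

-2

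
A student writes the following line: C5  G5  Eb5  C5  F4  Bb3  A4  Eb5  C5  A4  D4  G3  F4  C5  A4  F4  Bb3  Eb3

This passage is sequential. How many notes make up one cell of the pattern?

6

There are 18 notes; a 6-note unit gives 3 cells:
C5 G5 Eb5 C5 F4 Bb3 | A4 Eb5 C5 A4 D4 G3 | F4 C5 A4 F4 Bb3 Eb3
Every group is a transposition down a 3rd of the one before; no shorter unit works.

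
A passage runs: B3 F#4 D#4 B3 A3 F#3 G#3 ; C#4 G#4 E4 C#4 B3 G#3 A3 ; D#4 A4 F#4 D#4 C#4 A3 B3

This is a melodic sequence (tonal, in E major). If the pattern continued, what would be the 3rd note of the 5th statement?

Grouping in 7s, the 3rd note of each cell is D#4, E4, F#4.
Carrying that up a 2nd forward: G#4 → A4.

A4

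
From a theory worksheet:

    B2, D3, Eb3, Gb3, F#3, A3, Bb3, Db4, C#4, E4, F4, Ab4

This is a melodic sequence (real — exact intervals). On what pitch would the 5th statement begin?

The 4-note cells begin on B2, F#3, C#4 — each up a 5th from the last.
Extending the heads up a 5th: G#4 → D#5.

D#5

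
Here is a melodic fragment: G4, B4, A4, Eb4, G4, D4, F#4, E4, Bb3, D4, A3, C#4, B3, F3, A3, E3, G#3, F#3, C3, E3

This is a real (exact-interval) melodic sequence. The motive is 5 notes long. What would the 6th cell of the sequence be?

F#2 A#2 G#2 D2 F#2

The 5-note cells begin on G4, D4, A3, E3 — each down a 4th from the last.
Carrying on: B2 → F#2.
Statement 6 starts on F#2 and keeps the same exact contour: F#2 A#2 G#2 D2 F#2.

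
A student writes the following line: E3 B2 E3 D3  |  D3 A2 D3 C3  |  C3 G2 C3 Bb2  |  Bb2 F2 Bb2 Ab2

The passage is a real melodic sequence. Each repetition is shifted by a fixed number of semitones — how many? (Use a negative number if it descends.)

Unit = 4 notes; the statements start on E3, D3, C3, Bb2, moving down a 2nd each time.
E3 to D3 spans -2 semitones.

-2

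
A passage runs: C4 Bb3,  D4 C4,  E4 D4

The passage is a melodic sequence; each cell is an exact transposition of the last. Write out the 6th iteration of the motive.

A#4 G#4

Unit = 2 notes; the statements start on C4, D4, E4, moving up a 2nd each time.
Carrying on: F#4 → G#4 → A#4.
From A#4 the exact shape gives A#4 G#4.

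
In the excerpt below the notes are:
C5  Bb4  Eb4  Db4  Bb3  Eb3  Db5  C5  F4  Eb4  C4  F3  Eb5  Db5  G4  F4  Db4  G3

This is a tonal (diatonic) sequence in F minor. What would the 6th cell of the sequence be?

Taking 6-note groups, the heads are C5, Db5, Eb5: the pattern moves up a 2nd.
Continuing the starts: F5 → G5 → Ab5.
So cell 6 is Ab5 G5 C5 Bb4 G4 C4.

Ab5 G5 C5 Bb4 G4 C4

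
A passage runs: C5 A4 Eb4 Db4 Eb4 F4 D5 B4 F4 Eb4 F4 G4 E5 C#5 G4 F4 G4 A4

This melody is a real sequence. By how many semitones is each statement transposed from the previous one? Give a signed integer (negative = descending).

2

The 6-note cells begin on C5, D5, E5 — each up a 2nd from the last.
C5 to D5 spans +2 semitones.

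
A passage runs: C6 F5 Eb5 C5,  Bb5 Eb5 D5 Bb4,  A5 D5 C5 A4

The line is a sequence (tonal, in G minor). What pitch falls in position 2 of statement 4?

The unit is 4 notes. Position-2 pitches of the 3 shown cells: F5, Eb5, D5.
From D5, down a 2nd gives C5.

C5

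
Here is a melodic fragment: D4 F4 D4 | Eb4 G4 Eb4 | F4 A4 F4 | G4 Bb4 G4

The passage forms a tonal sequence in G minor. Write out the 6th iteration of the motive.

Bb4 D5 Bb4

Taking 3-note groups, the heads are D4, Eb4, F4, G4: the pattern moves up a 2nd.
Continuing the starts: A4 → Bb4.
So cell 6 is Bb4 D5 Bb4.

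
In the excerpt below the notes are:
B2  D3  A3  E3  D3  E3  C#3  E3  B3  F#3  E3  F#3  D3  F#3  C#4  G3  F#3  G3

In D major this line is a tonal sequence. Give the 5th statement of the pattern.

Taking 6-note groups, the heads are B2, C#3, D3: the pattern moves up a 2nd.
Carrying on: E3 → F#3.
Statement 5 starts on F#3 and keeps the same diatonic contour: F#3 A3 E4 B3 A3 B3.

F#3 A3 E4 B3 A3 B3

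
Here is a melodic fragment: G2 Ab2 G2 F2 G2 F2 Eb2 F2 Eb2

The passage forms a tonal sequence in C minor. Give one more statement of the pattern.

Unit = 3 notes; the statements start on G2, F2, Eb2, moving down a 2nd each time.
Statement 4 starts on D2 and keeps the same diatonic contour: D2 Eb2 D2.

D2 Eb2 D2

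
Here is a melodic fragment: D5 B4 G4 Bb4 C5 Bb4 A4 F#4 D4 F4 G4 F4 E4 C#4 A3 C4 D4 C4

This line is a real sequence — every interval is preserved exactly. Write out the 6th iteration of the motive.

C#3 A#2 F#2 A2 B2 A2

With a 6-note motive the entries are D5, A4, E4, each down a 4th from the previous.
Extending down a 4th: B3 → F#3 → C#3.
From C#3 the exact shape gives C#3 A#2 F#2 A2 B2 A2.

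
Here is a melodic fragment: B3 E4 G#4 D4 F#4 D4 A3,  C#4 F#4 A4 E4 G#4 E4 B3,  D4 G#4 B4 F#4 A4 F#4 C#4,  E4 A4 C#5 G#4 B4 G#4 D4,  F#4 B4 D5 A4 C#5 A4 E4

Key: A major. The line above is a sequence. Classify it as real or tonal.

Every note is diatonic to A major.
Cell 1 has +4 semitones from note 2 to 3, but cell 2 has +3 — the interval quality changes while the contour stays the same, which is the hallmark of a tonal sequence.

tonal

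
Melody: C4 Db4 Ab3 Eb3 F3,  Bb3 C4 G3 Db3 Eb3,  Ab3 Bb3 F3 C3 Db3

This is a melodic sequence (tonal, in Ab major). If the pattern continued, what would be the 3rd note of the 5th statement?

Grouping in 5s, the 3rd note of each cell is Ab3, G3, F3.
Carrying that down a 2nd forward: Eb3 → Db3.

Db3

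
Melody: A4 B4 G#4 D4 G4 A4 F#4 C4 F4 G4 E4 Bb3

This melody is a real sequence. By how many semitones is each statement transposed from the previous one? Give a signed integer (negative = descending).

Unit = 4 notes; the statements start on A4, G4, F4, moving down a 2nd each time.
A4 to G4 spans -2 semitones.

-2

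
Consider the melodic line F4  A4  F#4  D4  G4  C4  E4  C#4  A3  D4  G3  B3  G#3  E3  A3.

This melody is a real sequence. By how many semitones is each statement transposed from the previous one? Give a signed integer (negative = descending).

Taking 5-note groups, the heads are F4, C4, G3: the pattern moves down a 4th.
Counting half-steps from F4 to C4: -5.

-5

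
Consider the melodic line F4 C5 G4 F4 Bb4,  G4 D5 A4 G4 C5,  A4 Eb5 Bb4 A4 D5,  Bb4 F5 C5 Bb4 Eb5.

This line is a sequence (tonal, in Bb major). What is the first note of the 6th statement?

The 5-note cells begin on F4, G4, A4, Bb4 — each up a 2nd from the last.
Extending the heads up a 2nd: C5 → D5.

D5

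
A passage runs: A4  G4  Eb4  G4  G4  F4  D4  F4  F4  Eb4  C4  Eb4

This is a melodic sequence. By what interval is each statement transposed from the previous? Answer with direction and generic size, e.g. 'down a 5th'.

down a 2nd

Unit = 4 notes; the statements start on A4, G4, F4, moving down a 2nd each time.
From A4 to G4: down a 2nd.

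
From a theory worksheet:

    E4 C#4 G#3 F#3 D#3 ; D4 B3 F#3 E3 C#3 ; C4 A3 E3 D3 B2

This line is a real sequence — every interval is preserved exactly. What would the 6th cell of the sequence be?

Gb3 Eb3 Bb2 Ab2 F2

With a 5-note motive the entries are E4, D4, C4, each down a 2nd from the previous.
Carrying on: Bb3 → Ab3 → Gb3.
Statement 6 starts on Gb3 and keeps the same exact contour: Gb3 Eb3 Bb2 Ab2 F2.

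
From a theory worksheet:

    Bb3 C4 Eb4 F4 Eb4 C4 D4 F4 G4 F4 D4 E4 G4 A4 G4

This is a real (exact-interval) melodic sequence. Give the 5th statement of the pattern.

The 5-note cells begin on Bb3, C4, D4 — each up a 2nd from the last.
Extending up a 2nd: E4 → F#4.
Statement 5 starts on F#4 and keeps the same exact contour: F#4 G#4 B4 C#5 B4.

F#4 G#4 B4 C#5 B4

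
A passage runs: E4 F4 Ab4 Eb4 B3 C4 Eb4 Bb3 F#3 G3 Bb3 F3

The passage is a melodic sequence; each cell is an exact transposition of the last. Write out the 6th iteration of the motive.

With a 4-note motive the entries are E4, B3, F#3, each down a 4th from the previous.
Continuing the starts: C#3 → G#2 → D#2.
From D#2 the exact shape gives D#2 E2 G2 D2.

D#2 E2 G2 D2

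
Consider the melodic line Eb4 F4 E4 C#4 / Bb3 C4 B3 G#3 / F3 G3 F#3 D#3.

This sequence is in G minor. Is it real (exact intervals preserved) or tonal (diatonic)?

real

Each cell has the same semitone pattern (2, -1, -3) — intervals are preserved exactly.
And E4 lies outside G minor, so the sequence is real rather than tonal.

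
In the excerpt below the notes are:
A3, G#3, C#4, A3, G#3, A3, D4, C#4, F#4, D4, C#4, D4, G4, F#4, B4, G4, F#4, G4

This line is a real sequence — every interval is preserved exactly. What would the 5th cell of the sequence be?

Unit = 6 notes; the statements start on A3, D4, G4, moving up a 4th each time.
Continuing the starts: C5 → F5.
Statement 5 starts on F5 and keeps the same exact contour: F5 E5 A5 F5 E5 F5.

F5 E5 A5 F5 E5 F5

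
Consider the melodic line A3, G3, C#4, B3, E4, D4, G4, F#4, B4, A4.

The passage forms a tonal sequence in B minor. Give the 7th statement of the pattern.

Unit = 2 notes; the statements start on A3, C#4, E4, G4, B4, moving up a 3rd each time.
Continuing the starts: D5 → F#5.
From F#5 the diatonic shape gives F#5 E5.

F#5 E5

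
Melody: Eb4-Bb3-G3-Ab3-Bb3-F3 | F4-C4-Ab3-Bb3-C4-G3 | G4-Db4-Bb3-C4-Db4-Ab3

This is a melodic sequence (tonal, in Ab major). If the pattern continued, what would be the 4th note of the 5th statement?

With 6-note cells, note 4 of each statement runs Ab3, Bb3, C4.
Carrying that up a 2nd forward: Db4 → Eb4.

Eb4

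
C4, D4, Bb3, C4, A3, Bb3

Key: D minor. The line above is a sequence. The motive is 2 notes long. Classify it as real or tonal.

tonal

Every note is diatonic to D minor.
Cell 1 has +2 semitones from note 1 to 2, but cell 3 has +1 — the interval quality changes while the contour stays the same, which is the hallmark of a tonal sequence.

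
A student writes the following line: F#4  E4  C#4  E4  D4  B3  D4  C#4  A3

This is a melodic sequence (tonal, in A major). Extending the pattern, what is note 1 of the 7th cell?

With 3-note cells, note 1 of each statement runs F#4, E4, D4.
Each moves down a 2nd. Continuing: C#4 → B3 → A3 → G#3.

G#3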